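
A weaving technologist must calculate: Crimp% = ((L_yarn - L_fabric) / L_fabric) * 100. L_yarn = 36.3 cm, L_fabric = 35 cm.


Formula: Crimp% = ((L_yarn - L_fabric) / L_fabric) * 100
Step 1: Extension = 36.3 - 35 = 1.3 cm
Step 2: Crimp% = (1.3 / 35) * 100
Step 3: Crimp% = 0.037143 * 100 = 3.7143% ≈ 3.7%

3.7%


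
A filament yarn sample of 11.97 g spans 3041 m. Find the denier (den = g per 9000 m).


Formula: den = (mass_g / length_m) * 9000
Substituting: den = (11.97 / 3041) * 9000
Intermediate: 11.97 / 3041 = 0.00393621 g/m
den = 0.00393621 * 9000 = 35.4 denier

35.4 denier


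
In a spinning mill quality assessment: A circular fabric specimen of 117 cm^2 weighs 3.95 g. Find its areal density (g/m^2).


Formula: GSM = mass_g / area_m2
Step 1: Convert area: 117 cm^2 = 117 / 10000 = 0.0117 m^2
Step 2: GSM = 3.95 g / 0.0117 m^2 = 337.6 g/m^2

337.6 g/m^2


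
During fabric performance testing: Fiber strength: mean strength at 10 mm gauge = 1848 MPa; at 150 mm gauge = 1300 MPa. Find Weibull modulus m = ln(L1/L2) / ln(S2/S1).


Formula: m = ln(L1/L2) / ln(S2/S1)
Step 1: ln(L1/L2) = ln(10/150) = -2.70805
Step 2: S2/S1 = 1300/1848 = 0.70346
Step 3: ln(S2/S1) = ln(0.70346) = -0.35174
Step 4: m = -2.70805 / -0.35174 = 7.70

7.70 (Weibull m)


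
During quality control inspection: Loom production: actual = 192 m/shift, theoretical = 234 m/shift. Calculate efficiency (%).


Formula: Efficiency% = (Actual output / Theoretical output) * 100
Efficiency% = (192 / 234) * 100
Efficiency% = 0.820513 * 100 = 82.0513% ≈ 82.1%

82.1%


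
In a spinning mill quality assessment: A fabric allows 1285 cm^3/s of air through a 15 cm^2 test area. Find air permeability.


Formula: Air Permeability = Airflow / Test Area
AP = 1285 cm^3/s / 15 cm^2
AP = 85.7 cm^3/s/cm^2

85.7 cm^3/s/cm^2


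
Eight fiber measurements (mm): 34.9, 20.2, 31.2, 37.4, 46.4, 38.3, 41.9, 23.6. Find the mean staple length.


Formula: Mean = sum of lengths / count
Sum = 34.9 + 20.2 + 31.2 + 37.4 + 46.4 + 38.3 + 41.9 + 23.6
Sum = 273.9 mm
Mean = 273.9 / 8 = 34.24 mm

34.24 mm


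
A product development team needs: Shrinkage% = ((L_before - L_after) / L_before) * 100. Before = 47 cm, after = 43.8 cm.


Formula: Shrinkage% = ((L_before - L_after) / L_before) * 100
Step 1: Shrinkage = 47 - 43.8 = 3.2 cm
Step 2: Shrinkage% = (3.2 / 47) * 100
Step 3: Shrinkage% = 0.068085 * 100 = 6.8085% ≈ 6.8%

6.8%


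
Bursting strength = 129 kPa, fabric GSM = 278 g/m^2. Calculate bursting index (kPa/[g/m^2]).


Formula: Bursting Index = Bursting Strength / Fabric GSM
BI = 129 kPa / 278 g/m^2
BI = 0.464 kPa/(g/m^2)

0.464 kPa/(g/m^2)


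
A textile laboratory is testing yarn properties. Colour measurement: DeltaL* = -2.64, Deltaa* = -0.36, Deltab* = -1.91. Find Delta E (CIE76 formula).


Formula: Delta E = sqrt(dL*^2 + da*^2 + db*^2)
Step 1: dL*^2 = (-2.64)^2 = 6.9696
Step 2: da*^2 = (-0.36)^2 = 0.1296
Step 3: db*^2 = (-1.91)^2 = 3.6481
Step 4: Sum = 6.9696 + 0.1296 + 3.6481 = 10.7473
Step 5: Delta E = sqrt(10.7473) = 3.28

3.28 Delta E


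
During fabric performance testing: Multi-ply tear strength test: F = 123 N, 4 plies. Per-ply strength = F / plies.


Formula: Per-ply strength = Total force / Number of plies
Per-ply = 123 N / 4
Per-ply = 30.75 N

30.75 N


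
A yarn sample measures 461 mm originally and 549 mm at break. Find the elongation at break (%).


Formula: Elongation (%) = ((L_break - L0) / L0) * 100
Step 1: Extension = 549 - 461 = 88 mm
Step 2: Elongation = (88 / 461) * 100
Step 3: Elongation = 0.190889 * 100 = 19.0889% ≈ 19.1%

19.1%


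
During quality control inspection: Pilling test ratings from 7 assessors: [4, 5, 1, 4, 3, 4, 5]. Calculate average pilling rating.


Formula: Mean = sum / count
Sum = 4 + 5 + 1 + 4 + 3 + 4 + 5 = 26
Mean = 26 / 7 = 3.7

3.7


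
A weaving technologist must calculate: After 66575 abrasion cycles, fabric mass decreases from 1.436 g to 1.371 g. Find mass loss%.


Formula: Mass loss% = ((m_before - m_after) / m_before) * 100
Step 1: Mass loss = 1.436 - 1.371 = 0.065 g
Step 2: Ratio = 0.065 / 1.436 = 0.0452646
Step 3: Mass loss% = 0.0452646 * 100 = 4.52646% ≈ 4.53%

4.53%


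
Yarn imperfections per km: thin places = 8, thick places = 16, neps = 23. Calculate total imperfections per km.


Formula: Total = thin places + thick places + neps
Total = 8 + 16 + 23
Total = 47 imperfections/km

47 imperfections/km


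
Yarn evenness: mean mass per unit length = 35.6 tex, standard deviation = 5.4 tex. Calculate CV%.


Formula: CV% = (standard deviation / mean) * 100
Step 1: Ratio = 5.4 / 35.6 = 0.151685
Step 2: CV% = 0.151685 * 100 = 15.1685% ≈ 15.2%

15.2%


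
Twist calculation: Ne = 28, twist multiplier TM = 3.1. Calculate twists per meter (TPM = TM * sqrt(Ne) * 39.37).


Formula: TPM = TM * sqrt(Ne) * 39.37
Step 1: sqrt(Ne) = sqrt(28) = 5.2915
Step 2: TM * sqrt(Ne) = 3.1 * 5.2915 = 16.4037
Step 3: TPM = 16.4037 * 39.37 = 646 twists/m

646 twists/m


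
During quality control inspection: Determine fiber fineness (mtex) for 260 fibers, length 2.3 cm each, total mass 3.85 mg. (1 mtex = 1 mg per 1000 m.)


Formula: fineness (mtex) = mass (mg) / total length (km) = (mass_mg / total_length_m) * 1000
Step 1: Convert fiber length: 2.3 cm = 0.023 m
Step 2: Total fiber length = 260 * 0.023 = 5.98 m
Step 3: Linear density = 3.85 mg / 5.98 m = 0.6438 mg/m
Step 4: fineness = 0.6438 * 1000 = 643.8 mtex

643.8 mtex


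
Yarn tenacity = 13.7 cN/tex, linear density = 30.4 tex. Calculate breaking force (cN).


Formula: Breaking force = Tenacity * Linear density
F = 13.7 cN/tex * 30.4 tex
F = 416.48 cN

416.48 cN


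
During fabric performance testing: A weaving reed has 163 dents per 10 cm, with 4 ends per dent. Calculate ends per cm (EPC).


Formula: EPC = (dents per 10 cm * ends per dent) / 10
Step 1: Total ends per 10 cm = 163 * 4 = 652
Step 2: EPC = 652 / 10 = 65.2 ends/cm

65.2 ends/cm


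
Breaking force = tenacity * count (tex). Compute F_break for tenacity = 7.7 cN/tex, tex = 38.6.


Formula: Breaking force = Tenacity * Linear density
F = 7.7 cN/tex * 38.6 tex
F = 297.22 cN

297.22 cN


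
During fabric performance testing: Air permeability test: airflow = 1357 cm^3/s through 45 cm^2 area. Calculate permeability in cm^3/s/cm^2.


Formula: Air Permeability = Airflow / Test Area
AP = 1357 cm^3/s / 45 cm^2
AP = 30.2 cm^3/s/cm^2

30.2 cm^3/s/cm^2


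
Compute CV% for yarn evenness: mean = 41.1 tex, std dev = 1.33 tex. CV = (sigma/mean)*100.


Formula: CV% = (standard deviation / mean) * 100
Step 1: Ratio = 1.33 / 41.1 = 0.03236
Step 2: CV% = 0.03236 * 100 = 3.236% ≈ 3.2%

3.2%


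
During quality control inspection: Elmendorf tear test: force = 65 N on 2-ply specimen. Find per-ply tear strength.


Formula: Per-ply strength = Total force / Number of plies
Per-ply = 65 N / 2
Per-ply = 32.5 N

32.5 N


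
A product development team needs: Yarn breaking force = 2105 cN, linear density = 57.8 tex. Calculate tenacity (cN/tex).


Formula: Tenacity = Breaking force / Linear density
Tenacity = 2105 cN / 57.8 tex
Tenacity = 36.42 cN/tex

36.42 cN/tex


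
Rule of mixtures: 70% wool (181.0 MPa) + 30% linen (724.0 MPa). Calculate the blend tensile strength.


Formula: Blend property = (fraction_A * property_A) + (fraction_B * property_B)
Step 1: Contribution A = 70/100 * 181.0 MPa = 126.7 MPa
Step 2: Contribution B = 30/100 * 724.0 MPa = 217.2 MPa
Step 3: Blend tensile strength = 126.7 + 217.2 = 343.9 MPa

343.9 MPa


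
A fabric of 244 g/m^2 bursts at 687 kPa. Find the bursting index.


Formula: Bursting Index = Bursting Strength / Fabric GSM
BI = 687 kPa / 244 g/m^2
BI = 2.816 kPa/(g/m^2)

2.816 kPa/(g/m^2)


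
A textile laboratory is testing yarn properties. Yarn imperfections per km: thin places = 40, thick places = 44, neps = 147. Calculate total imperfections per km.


Formula: Total = thin places + thick places + neps
Total = 40 + 44 + 147
Total = 231 imperfections/km

231 imperfections/km


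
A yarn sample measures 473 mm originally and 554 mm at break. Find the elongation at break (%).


Formula: Elongation (%) = ((L_break - L0) / L0) * 100
Step 1: Extension = 554 - 473 = 81 mm
Step 2: Elongation = (81 / 473) * 100
Step 3: Elongation = 0.171247 * 100 = 17.1247% ≈ 17.1%

17.1%


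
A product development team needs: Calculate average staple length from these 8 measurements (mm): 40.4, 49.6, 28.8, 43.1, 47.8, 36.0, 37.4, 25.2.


Formula: Mean = sum of lengths / count
Sum = 40.4 + 49.6 + 28.8 + 43.1 + 47.8 + 36.0 + 37.4 + 25.2
Sum = 308.3 mm
Mean = 308.3 / 8 = 38.54 mm

38.54 mm


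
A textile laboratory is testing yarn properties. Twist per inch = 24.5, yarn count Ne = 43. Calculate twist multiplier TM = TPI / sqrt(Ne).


Formula: TM = TPI / sqrt(Ne)
Step 1: sqrt(Ne) = sqrt(43) = 6.5574
Step 2: TM = 24.5 / 6.5574 = 3.74

3.74 TM


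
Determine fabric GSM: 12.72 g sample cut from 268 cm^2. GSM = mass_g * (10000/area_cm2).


Formula: GSM = mass_g / area_m2
Step 1: Convert area: 268 cm^2 = 268 / 10000 = 0.0268 m^2
Step 2: GSM = 12.72 g / 0.0268 m^2 = 474.6 g/m^2

474.6 g/m^2


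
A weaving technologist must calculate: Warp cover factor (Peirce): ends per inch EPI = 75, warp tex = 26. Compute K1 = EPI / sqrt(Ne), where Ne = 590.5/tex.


Formula: K1 = EPI / sqrt(Ne), with Ne = 590.5 / tex_warp
Step 1: Ne = 590.5 / 26 = 22.712
Step 2: sqrt(Ne) = sqrt(22.712) = 4.7657
Step 3: K1 = 75 / 4.7657 = 15.7

15.7


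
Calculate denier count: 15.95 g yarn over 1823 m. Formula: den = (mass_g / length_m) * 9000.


Formula: den = (mass_g / length_m) * 9000
Substituting: den = (15.95 / 1823) * 9000
Intermediate: 15.95 / 1823 = 0.00874931 g/m
den = 0.00874931 * 9000 = 78.7 denier

78.7 denier


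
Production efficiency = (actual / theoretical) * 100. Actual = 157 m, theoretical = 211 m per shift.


Formula: Efficiency% = (Actual output / Theoretical output) * 100
Efficiency% = (157 / 211) * 100
Efficiency% = 0.744076 * 100 = 74.4076% ≈ 74.4%

74.4%


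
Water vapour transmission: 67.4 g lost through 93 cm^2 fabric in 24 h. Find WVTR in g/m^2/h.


Formula: WVTR = mass_loss / (area * time)
Step 1: Convert area: 93 cm^2 = 0.0093 m^2
Step 2: WVTR = 67.4 g / (0.0093 m^2 * 24 h)
Step 3: WVTR = 67.4 / 0.2232 = 302.0 g/m^2/h

302.0 g/m^2/h


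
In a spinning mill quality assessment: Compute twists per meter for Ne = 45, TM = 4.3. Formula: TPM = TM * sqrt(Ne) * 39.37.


Formula: TPM = TM * sqrt(Ne) * 39.37
Step 1: sqrt(Ne) = sqrt(45) = 6.7082
Step 2: TM * sqrt(Ne) = 4.3 * 6.7082 = 28.8453
Step 3: TPM = 28.8453 * 39.37 = 1136 twists/m

1136 twists/m


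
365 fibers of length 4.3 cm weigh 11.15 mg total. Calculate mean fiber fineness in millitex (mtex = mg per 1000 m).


Formula: fineness (mtex) = mass (mg) / total length (km) = (mass_mg / total_length_m) * 1000
Step 1: Convert fiber length: 4.3 cm = 0.043 m
Step 2: Total fiber length = 365 * 0.043 = 15.695 m
Step 3: Linear density = 11.15 mg / 15.695 m = 0.7104 mg/m
Step 4: fineness = 0.7104 * 1000 = 710.4 mtex

710.4 mtex


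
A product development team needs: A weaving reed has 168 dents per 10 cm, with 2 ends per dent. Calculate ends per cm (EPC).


Formula: EPC = (dents per 10 cm * ends per dent) / 10
Step 1: Total ends per 10 cm = 168 * 2 = 336
Step 2: EPC = 336 / 10 = 33.6 ends/cm

33.6 ends/cm


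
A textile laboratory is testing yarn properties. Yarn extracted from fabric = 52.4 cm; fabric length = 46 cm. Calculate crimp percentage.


Formula: Crimp% = ((L_yarn - L_fabric) / L_fabric) * 100
Step 1: Extension = 52.4 - 46 = 6.4 cm
Step 2: Crimp% = (6.4 / 46) * 100
Step 3: Crimp% = 0.13913 * 100 = 13.913% ≈ 13.9%

13.9%


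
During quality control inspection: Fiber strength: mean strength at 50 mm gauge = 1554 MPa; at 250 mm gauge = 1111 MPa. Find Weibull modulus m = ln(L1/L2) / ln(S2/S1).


Formula: m = ln(L1/L2) / ln(S2/S1)
Step 1: ln(L1/L2) = ln(50/250) = -1.60944
Step 2: S2/S1 = 1111/1554 = 0.71493
Step 3: ln(S2/S1) = ln(0.71493) = -0.33557
Step 4: m = -1.60944 / -0.33557 = 4.80

4.80 (Weibull m)


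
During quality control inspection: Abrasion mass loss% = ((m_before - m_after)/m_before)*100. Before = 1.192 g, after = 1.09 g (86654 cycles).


Formula: Mass loss% = ((m_before - m_after) / m_before) * 100
Step 1: Mass loss = 1.192 - 1.09 = 0.102 g
Step 2: Ratio = 0.102 / 1.192 = 0.0855705
Step 3: Mass loss% = 0.0855705 * 100 = 8.55705% ≈ 8.56%

8.56%


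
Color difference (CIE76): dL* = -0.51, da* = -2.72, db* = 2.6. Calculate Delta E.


Formula: Delta E = sqrt(dL*^2 + da*^2 + db*^2)
Step 1: dL*^2 = (-0.51)^2 = 0.2601
Step 2: da*^2 = (-2.72)^2 = 7.3984
Step 3: db*^2 = 2.6^2 = 6.76
Step 4: Sum = 0.2601 + 7.3984 + 6.76 = 14.4185
Step 5: Delta E = sqrt(14.4185) = 3.8

3.8 Delta E


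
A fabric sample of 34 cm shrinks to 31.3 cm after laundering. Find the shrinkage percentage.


Formula: Shrinkage% = ((L_before - L_after) / L_before) * 100
Step 1: Shrinkage = 34 - 31.3 = 2.7 cm
Step 2: Shrinkage% = (2.7 / 34) * 100
Step 3: Shrinkage% = 0.079412 * 100 = 7.9412% ≈ 7.9%

7.9%


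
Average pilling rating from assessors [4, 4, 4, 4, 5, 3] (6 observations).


Formula: Mean = sum / count
Sum = 4 + 4 + 4 + 4 + 5 + 3 = 24
Mean = 24 / 6 = 4.0

4.0


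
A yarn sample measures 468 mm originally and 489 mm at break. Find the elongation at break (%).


Formula: Elongation (%) = ((L_break - L0) / L0) * 100
Step 1: Extension = 489 - 468 = 21 mm
Step 2: Elongation = (21 / 468) * 100
Step 3: Elongation = 0.044872 * 100 = 4.4872% ≈ 4.5%

4.5%


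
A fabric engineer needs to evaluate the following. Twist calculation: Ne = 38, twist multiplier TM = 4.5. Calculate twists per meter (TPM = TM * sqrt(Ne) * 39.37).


Formula: TPM = TM * sqrt(Ne) * 39.37
Step 1: sqrt(Ne) = sqrt(38) = 6.1644
Step 2: TM * sqrt(Ne) = 4.5 * 6.1644 = 27.7398
Step 3: TPM = 27.7398 * 39.37 = 1092 twists/m

1092 twists/m


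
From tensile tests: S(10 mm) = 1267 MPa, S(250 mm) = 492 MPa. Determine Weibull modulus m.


Formula: m = ln(L1/L2) / ln(S2/S1)
Step 1: ln(L1/L2) = ln(10/250) = -3.21888
Step 2: S2/S1 = 492/1267 = 0.38832
Step 3: ln(S2/S1) = ln(0.38832) = -0.94593
Step 4: m = -3.21888 / -0.94593 = 3.40

3.40 (Weibull m)


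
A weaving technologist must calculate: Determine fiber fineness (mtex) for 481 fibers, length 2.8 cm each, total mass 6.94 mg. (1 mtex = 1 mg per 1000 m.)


Formula: fineness (mtex) = mass (mg) / total length (km) = (mass_mg / total_length_m) * 1000
Step 1: Convert fiber length: 2.8 cm = 0.028 m
Step 2: Total fiber length = 481 * 0.028 = 13.468 m
Step 3: Linear density = 6.94 mg / 13.468 m = 0.5153 mg/m
Step 4: fineness = 0.5153 * 1000 = 515.3 mtex

515.3 mtex


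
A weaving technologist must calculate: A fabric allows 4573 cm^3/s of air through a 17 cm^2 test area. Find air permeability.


Formula: Air Permeability = Airflow / Test Area
AP = 4573 cm^3/s / 17 cm^2
AP = 269.0 cm^3/s/cm^2

269.0 cm^3/s/cm^2


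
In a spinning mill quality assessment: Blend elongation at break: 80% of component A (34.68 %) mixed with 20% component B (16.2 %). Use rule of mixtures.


Formula: Blend property = (fraction_A * property_A) + (fraction_B * property_B)
Step 1: Contribution A = 80/100 * 34.68 % = 27.744 %
Step 2: Contribution B = 20/100 * 16.2 % = 3.24 %
Step 3: Blend elongation at break = 27.744 + 3.24 = 30.984 %

30.984 %


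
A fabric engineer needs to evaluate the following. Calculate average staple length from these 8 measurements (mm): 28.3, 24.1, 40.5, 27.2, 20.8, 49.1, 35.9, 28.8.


Formula: Mean = sum of lengths / count
Sum = 28.3 + 24.1 + 40.5 + 27.2 + 20.8 + 49.1 + 35.9 + 28.8
Sum = 254.7 mm
Mean = 254.7 / 8 = 31.84 mm

31.84 mm


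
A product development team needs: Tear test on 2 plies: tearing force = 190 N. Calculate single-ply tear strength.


Formula: Per-ply strength = Total force / Number of plies
Per-ply = 190 N / 2
Per-ply = 95 N

95 N


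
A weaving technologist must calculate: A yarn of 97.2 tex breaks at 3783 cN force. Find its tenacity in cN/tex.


Formula: Tenacity = Breaking force / Linear density
Tenacity = 3783 cN / 97.2 tex
Tenacity = 38.92 cN/tex

38.92 cN/tex


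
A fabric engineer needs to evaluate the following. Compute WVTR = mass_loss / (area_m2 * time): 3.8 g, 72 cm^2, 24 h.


Formula: WVTR = mass_loss / (area * time)
Step 1: Convert area: 72 cm^2 = 0.0072 m^2
Step 2: WVTR = 3.8 g / (0.0072 m^2 * 24 h)
Step 3: WVTR = 3.8 / 0.1728 = 22.0 g/m^2/h

22.0 g/m^2/h


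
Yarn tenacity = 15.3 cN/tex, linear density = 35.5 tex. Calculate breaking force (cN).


Formula: Breaking force = Tenacity * Linear density
F = 15.3 cN/tex * 35.5 tex
F = 543.15 cN

543.15 cN


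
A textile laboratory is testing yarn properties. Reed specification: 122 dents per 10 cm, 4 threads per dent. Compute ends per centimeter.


Formula: EPC = (dents per 10 cm * ends per dent) / 10
Step 1: Total ends per 10 cm = 122 * 4 = 488
Step 2: EPC = 488 / 10 = 48.8 ends/cm

48.8 ends/cm


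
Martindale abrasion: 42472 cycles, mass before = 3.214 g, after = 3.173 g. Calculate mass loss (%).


Formula: Mass loss% = ((m_before - m_after) / m_before) * 100
Step 1: Mass loss = 3.214 - 3.173 = 0.041 g
Step 2: Ratio = 0.041 / 3.214 = 0.0127567
Step 3: Mass loss% = 0.0127567 * 100 = 1.27567% ≈ 1.28%

1.28%


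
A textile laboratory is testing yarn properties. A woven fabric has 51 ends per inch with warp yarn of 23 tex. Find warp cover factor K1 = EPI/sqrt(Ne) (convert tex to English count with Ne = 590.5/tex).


Formula: K1 = EPI / sqrt(Ne), with Ne = 590.5 / tex_warp
Step 1: Ne = 590.5 / 23 = 25.674
Step 2: sqrt(Ne) = sqrt(25.674) = 5.067
Step 3: K1 = 51 / 5.067 = 10.1

10.1


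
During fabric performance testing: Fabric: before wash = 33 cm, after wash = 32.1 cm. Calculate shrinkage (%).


Formula: Shrinkage% = ((L_before - L_after) / L_before) * 100
Step 1: Shrinkage = 33 - 32.1 = 0.9 cm
Step 2: Shrinkage% = (0.9 / 33) * 100
Step 3: Shrinkage% = 0.027273 * 100 = 2.7273% ≈ 2.7%

2.7%


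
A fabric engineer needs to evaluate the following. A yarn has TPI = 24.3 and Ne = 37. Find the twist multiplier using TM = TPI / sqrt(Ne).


Formula: TM = TPI / sqrt(Ne)
Step 1: sqrt(Ne) = sqrt(37) = 6.0828
Step 2: TM = 24.3 / 6.0828 = 3.99

3.99 TM


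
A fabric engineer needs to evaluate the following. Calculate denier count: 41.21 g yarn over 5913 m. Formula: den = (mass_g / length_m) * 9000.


Formula: den = (mass_g / length_m) * 9000
Substituting: den = (41.21 / 5913) * 9000
Intermediate: 41.21 / 5913 = 0.00696939 g/m
den = 0.00696939 * 9000 = 62.7 denier

62.7 denier


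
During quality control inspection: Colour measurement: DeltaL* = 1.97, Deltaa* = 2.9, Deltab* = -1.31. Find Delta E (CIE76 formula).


Formula: Delta E = sqrt(dL*^2 + da*^2 + db*^2)
Step 1: dL*^2 = 1.97^2 = 3.8809
Step 2: da*^2 = 2.9^2 = 8.41
Step 3: db*^2 = (-1.31)^2 = 1.7161
Step 4: Sum = 3.8809 + 8.41 + 1.7161 = 14.007
Step 5: Delta E = sqrt(14.007) = 3.74

3.74 Delta E


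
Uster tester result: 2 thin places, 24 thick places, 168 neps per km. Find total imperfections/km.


Formula: Total = thin places + thick places + neps
Total = 2 + 24 + 168
Total = 194 imperfections/km

194 imperfections/km


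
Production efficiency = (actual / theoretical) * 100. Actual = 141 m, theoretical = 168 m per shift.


Formula: Efficiency% = (Actual output / Theoretical output) * 100
Efficiency% = (141 / 168) * 100
Efficiency% = 0.839286 * 100 = 83.9286% ≈ 83.9%

83.9%


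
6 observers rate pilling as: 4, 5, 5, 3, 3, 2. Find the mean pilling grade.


Formula: Mean = sum / count
Sum = 4 + 5 + 5 + 3 + 3 + 2 = 22
Mean = 22 / 6 = 3.7

3.7


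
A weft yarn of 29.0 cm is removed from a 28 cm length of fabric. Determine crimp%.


Formula: Crimp% = ((L_yarn - L_fabric) / L_fabric) * 100
Step 1: Extension = 29.0 - 28 = 1.0 cm
Step 2: Crimp% = (1.0 / 28) * 100
Step 3: Crimp% = 0.035714 * 100 = 3.5714% ≈ 3.6%

3.6%


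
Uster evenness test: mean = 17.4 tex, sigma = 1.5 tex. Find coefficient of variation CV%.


Formula: CV% = (standard deviation / mean) * 100
Step 1: Ratio = 1.5 / 17.4 = 0.086207
Step 2: CV% = 0.086207 * 100 = 8.6207% ≈ 8.6%

8.6%


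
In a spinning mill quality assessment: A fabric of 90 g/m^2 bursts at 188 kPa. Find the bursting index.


Formula: Bursting Index = Bursting Strength / Fabric GSM
BI = 188 kPa / 90 g/m^2
BI = 2.089 kPa/(g/m^2)

2.089 kPa/(g/m^2)


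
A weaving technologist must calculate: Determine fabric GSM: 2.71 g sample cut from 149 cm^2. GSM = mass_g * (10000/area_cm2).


Formula: GSM = mass_g / area_m2
Step 1: Convert area: 149 cm^2 = 149 / 10000 = 0.0149 m^2
Step 2: GSM = 2.71 g / 0.0149 m^2 = 181.9 g/m^2

181.9 g/m^2


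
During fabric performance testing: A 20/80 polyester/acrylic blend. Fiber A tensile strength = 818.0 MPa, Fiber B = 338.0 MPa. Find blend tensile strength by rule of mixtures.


Formula: Blend property = (fraction_A * property_A) + (fraction_B * property_B)
Step 1: Contribution A = 20/100 * 818.0 MPa = 163.6 MPa
Step 2: Contribution B = 80/100 * 338.0 MPa = 270.4 MPa
Step 3: Blend tensile strength = 163.6 + 270.4 = 434.0 MPa

434.0 MPa


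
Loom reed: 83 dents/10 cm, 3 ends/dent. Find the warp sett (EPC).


Formula: EPC = (dents per 10 cm * ends per dent) / 10
Step 1: Total ends per 10 cm = 83 * 3 = 249
Step 2: EPC = 249 / 10 = 24.9 ends/cm

24.9 ends/cm


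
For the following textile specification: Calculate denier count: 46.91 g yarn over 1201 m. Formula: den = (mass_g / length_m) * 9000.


Formula: den = (mass_g / length_m) * 9000
Substituting: den = (46.91 / 1201) * 9000
Intermediate: 46.91 / 1201 = 0.03905912 g/m
den = 0.03905912 * 9000 = 351.5 denier

351.5 denier


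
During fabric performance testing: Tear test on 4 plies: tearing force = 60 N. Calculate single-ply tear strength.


Formula: Per-ply strength = Total force / Number of plies
Per-ply = 60 N / 4
Per-ply = 15 N

15 N


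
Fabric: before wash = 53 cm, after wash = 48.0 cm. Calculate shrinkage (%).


Formula: Shrinkage% = ((L_before - L_after) / L_before) * 100
Step 1: Shrinkage = 53 - 48.0 = 5.0 cm
Step 2: Shrinkage% = (5.0 / 53) * 100
Step 3: Shrinkage% = 0.09434 * 100 = 9.434% ≈ 9.4%

9.4%


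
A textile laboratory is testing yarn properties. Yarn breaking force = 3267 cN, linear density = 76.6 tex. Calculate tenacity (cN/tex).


Formula: Tenacity = Breaking force / Linear density
Tenacity = 3267 cN / 76.6 tex
Tenacity = 42.65 cN/tex

42.65 cN/tex


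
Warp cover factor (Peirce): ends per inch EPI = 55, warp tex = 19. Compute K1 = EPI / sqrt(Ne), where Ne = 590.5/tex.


Formula: K1 = EPI / sqrt(Ne), with Ne = 590.5 / tex_warp
Step 1: Ne = 590.5 / 19 = 31.079
Step 2: sqrt(Ne) = sqrt(31.079) = 5.5749
Step 3: K1 = 55 / 5.5749 = 9.9

9.9


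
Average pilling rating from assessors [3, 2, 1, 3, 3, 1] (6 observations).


Formula: Mean = sum / count
Sum = 3 + 2 + 1 + 3 + 3 + 1 = 13
Mean = 13 / 6 = 2.2

2.2


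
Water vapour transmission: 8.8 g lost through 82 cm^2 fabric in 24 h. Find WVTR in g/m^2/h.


Formula: WVTR = mass_loss / (area * time)
Step 1: Convert area: 82 cm^2 = 0.0082 m^2
Step 2: WVTR = 8.8 g / (0.0082 m^2 * 24 h)
Step 3: WVTR = 8.8 / 0.1968 = 44.7 g/m^2/h

44.7 g/m^2/h


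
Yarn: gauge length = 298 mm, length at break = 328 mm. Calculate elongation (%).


Formula: Elongation (%) = ((L_break - L0) / L0) * 100
Step 1: Extension = 328 - 298 = 30 mm
Step 2: Elongation = (30 / 298) * 100
Step 3: Elongation = 0.100671 * 100 = 10.0671% ≈ 10.1%

10.1%


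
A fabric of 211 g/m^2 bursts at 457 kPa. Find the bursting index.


Formula: Bursting Index = Bursting Strength / Fabric GSM
BI = 457 kPa / 211 g/m^2
BI = 2.166 kPa/(g/m^2)

2.166 kPa/(g/m^2)


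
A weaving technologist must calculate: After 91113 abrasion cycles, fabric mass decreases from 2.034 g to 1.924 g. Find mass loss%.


Formula: Mass loss% = ((m_before - m_after) / m_before) * 100
Step 1: Mass loss = 2.034 - 1.924 = 0.11 g
Step 2: Ratio = 0.11 / 2.034 = 0.0540806
Step 3: Mass loss% = 0.0540806 * 100 = 5.40806% ≈ 5.41%

5.41%


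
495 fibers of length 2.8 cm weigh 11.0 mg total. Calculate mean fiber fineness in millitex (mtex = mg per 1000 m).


Formula: fineness (mtex) = mass (mg) / total length (km) = (mass_mg / total_length_m) * 1000
Step 1: Convert fiber length: 2.8 cm = 0.028 m
Step 2: Total fiber length = 495 * 0.028 = 13.86 m
Step 3: Linear density = 11.0 mg / 13.86 m = 0.7937 mg/m
Step 4: fineness = 0.7937 * 1000 = 793.7 mtex

793.7 mtex


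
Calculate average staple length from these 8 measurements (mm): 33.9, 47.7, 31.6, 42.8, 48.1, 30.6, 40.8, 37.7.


Formula: Mean = sum of lengths / count
Sum = 33.9 + 47.7 + 31.6 + 42.8 + 48.1 + 30.6 + 40.8 + 37.7
Sum = 313.2 mm
Mean = 313.2 / 8 = 39.15 mm

39.15 mm


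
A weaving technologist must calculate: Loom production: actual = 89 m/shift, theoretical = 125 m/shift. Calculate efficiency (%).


Formula: Efficiency% = (Actual output / Theoretical output) * 100
Efficiency% = (89 / 125) * 100
Efficiency% = 0.712 * 100 = 71.2%

71.2%


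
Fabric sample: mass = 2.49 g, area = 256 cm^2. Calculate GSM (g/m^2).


Formula: GSM = mass_g / area_m2
Step 1: Convert area: 256 cm^2 = 256 / 10000 = 0.0256 m^2
Step 2: GSM = 2.49 g / 0.0256 m^2 = 97.3 g/m^2

97.3 g/m^2


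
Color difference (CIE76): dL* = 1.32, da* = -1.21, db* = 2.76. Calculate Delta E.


Formula: Delta E = sqrt(dL*^2 + da*^2 + db*^2)
Step 1: dL*^2 = 1.32^2 = 1.7424
Step 2: da*^2 = (-1.21)^2 = 1.4641
Step 3: db*^2 = 2.76^2 = 7.6176
Step 4: Sum = 1.7424 + 1.4641 + 7.6176 = 10.8241
Step 5: Delta E = sqrt(10.8241) = 3.29

3.29 Delta E


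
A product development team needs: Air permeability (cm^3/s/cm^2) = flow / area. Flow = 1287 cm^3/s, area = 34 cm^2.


Formula: Air Permeability = Airflow / Test Area
AP = 1287 cm^3/s / 34 cm^2
AP = 37.9 cm^3/s/cm^2

37.9 cm^3/s/cm^2


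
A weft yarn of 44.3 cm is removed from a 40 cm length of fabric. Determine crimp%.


Formula: Crimp% = ((L_yarn - L_fabric) / L_fabric) * 100
Step 1: Extension = 44.3 - 40 = 4.3 cm
Step 2: Crimp% = (4.3 / 40) * 100
Step 3: Crimp% = 0.1075 * 100 = 10.75% ≈ 10.8%

10.8%


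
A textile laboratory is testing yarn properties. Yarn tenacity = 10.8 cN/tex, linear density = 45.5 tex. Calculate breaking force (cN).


Formula: Breaking force = Tenacity * Linear density
F = 10.8 cN/tex * 45.5 tex
F = 491.40 cN

491.40 cN


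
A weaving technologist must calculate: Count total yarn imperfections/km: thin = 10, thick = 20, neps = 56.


Formula: Total = thin places + thick places + neps
Total = 10 + 20 + 56
Total = 86 imperfections/km

86 imperfections/km


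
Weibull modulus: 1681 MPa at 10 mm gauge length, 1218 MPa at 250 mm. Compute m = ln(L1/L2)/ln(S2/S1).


Formula: m = ln(L1/L2) / ln(S2/S1)
Step 1: ln(L1/L2) = ln(10/250) = -3.21888
Step 2: S2/S1 = 1218/1681 = 0.72457
Step 3: ln(S2/S1) = ln(0.72457) = -0.32218
Step 4: m = -3.21888 / -0.32218 = 9.99

9.99 (Weibull m)


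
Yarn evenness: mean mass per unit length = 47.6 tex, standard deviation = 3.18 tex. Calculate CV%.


Formula: CV% = (standard deviation / mean) * 100
Step 1: Ratio = 3.18 / 47.6 = 0.066807
Step 2: CV% = 0.066807 * 100 = 6.6807% ≈ 6.7%

6.7%


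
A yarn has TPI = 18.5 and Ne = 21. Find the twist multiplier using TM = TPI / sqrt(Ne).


Formula: TM = TPI / sqrt(Ne)
Step 1: sqrt(Ne) = sqrt(21) = 4.5826
Step 2: TM = 18.5 / 4.5826 = 4.04

4.04 TM


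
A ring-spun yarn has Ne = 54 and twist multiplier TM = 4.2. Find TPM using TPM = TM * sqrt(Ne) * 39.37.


Formula: TPM = TM * sqrt(Ne) * 39.37
Step 1: sqrt(Ne) = sqrt(54) = 7.3485
Step 2: TM * sqrt(Ne) = 4.2 * 7.3485 = 30.8637
Step 3: TPM = 30.8637 * 39.37 = 1215 twists/m

1215 twists/m


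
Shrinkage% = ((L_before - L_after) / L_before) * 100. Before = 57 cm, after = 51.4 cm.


Formula: Shrinkage% = ((L_before - L_after) / L_before) * 100
Step 1: Shrinkage = 57 - 51.4 = 5.6 cm
Step 2: Shrinkage% = (5.6 / 57) * 100
Step 3: Shrinkage% = 0.098246 * 100 = 9.8246% ≈ 9.8%

9.8%


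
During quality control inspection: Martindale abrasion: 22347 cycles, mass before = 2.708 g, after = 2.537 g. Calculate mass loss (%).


Formula: Mass loss% = ((m_before - m_after) / m_before) * 100
Step 1: Mass loss = 2.708 - 2.537 = 0.171 g
Step 2: Ratio = 0.171 / 2.708 = 0.0631462
Step 3: Mass loss% = 0.0631462 * 100 = 6.31462% ≈ 6.31%

6.31%


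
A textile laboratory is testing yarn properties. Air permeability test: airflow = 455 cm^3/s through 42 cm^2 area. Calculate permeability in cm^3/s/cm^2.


Formula: Air Permeability = Airflow / Test Area
AP = 455 cm^3/s / 42 cm^2
AP = 10.8 cm^3/s/cm^2

10.8 cm^3/s/cm^2


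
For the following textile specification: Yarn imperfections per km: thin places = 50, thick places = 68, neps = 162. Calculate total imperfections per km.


Formula: Total = thin places + thick places + neps
Total = 50 + 68 + 162
Total = 280 imperfections/km

280 imperfections/km


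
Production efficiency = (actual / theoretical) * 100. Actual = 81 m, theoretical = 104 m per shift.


Formula: Efficiency% = (Actual output / Theoretical output) * 100
Efficiency% = (81 / 104) * 100
Efficiency% = 0.778846 * 100 = 77.8846% ≈ 77.9%

77.9%


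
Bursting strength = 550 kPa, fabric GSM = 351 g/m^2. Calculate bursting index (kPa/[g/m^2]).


Formula: Bursting Index = Bursting Strength / Fabric GSM
BI = 550 kPa / 351 g/m^2
BI = 1.567 kPa/(g/m^2)

1.567 kPa/(g/m^2)


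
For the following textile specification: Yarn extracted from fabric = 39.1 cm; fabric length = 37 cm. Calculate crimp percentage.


Formula: Crimp% = ((L_yarn - L_fabric) / L_fabric) * 100
Step 1: Extension = 39.1 - 37 = 2.1 cm
Step 2: Crimp% = (2.1 / 37) * 100
Step 3: Crimp% = 0.056757 * 100 = 5.6757% ≈ 5.7%

5.7%


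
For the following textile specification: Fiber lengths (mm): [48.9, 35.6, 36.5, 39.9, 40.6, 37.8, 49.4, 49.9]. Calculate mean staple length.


Formula: Mean = sum of lengths / count
Sum = 48.9 + 35.6 + 36.5 + 39.9 + 40.6 + 37.8 + 49.4 + 49.9
Sum = 338.6 mm
Mean = 338.6 / 8 = 42.33 mm

42.33 mm


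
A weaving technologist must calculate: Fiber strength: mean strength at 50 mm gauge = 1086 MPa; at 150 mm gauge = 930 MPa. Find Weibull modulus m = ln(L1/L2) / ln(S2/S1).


Formula: m = ln(L1/L2) / ln(S2/S1)
Step 1: ln(L1/L2) = ln(50/150) = -1.09861
Step 2: S2/S1 = 930/1086 = 0.85635
Step 3: ln(S2/S1) = ln(0.85635) = -0.15508
Step 4: m = -1.09861 / -0.15508 = 7.08

7.08 (Weibull m)


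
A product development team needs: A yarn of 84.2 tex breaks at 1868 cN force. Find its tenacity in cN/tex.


Formula: Tenacity = Breaking force / Linear density
Tenacity = 1868 cN / 84.2 tex
Tenacity = 22.19 cN/tex

22.19 cN/tex


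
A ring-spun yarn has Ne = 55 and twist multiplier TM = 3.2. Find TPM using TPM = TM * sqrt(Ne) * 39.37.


Formula: TPM = TM * sqrt(Ne) * 39.37
Step 1: sqrt(Ne) = sqrt(55) = 7.4162
Step 2: TM * sqrt(Ne) = 3.2 * 7.4162 = 23.7318
Step 3: TPM = 23.7318 * 39.37 = 934 twists/m

934 twists/m


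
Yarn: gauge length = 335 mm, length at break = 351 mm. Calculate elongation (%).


Formula: Elongation (%) = ((L_break - L0) / L0) * 100
Step 1: Extension = 351 - 335 = 16 mm
Step 2: Elongation = (16 / 335) * 100
Step 3: Elongation = 0.047761 * 100 = 4.7761% ≈ 4.8%

4.8%


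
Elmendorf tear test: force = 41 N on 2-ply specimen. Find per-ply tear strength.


Formula: Per-ply strength = Total force / Number of plies
Per-ply = 41 N / 2
Per-ply = 20.5 N

20.5 N


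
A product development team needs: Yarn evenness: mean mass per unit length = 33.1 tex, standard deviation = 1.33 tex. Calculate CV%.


Formula: CV% = (standard deviation / mean) * 100
Step 1: Ratio = 1.33 / 33.1 = 0.040181
Step 2: CV% = 0.040181 * 100 = 4.0181% ≈ 4.0%

4.0%


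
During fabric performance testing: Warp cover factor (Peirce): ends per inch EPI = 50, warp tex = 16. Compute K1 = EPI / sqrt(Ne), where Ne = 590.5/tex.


Formula: K1 = EPI / sqrt(Ne), with Ne = 590.5 / tex_warp
Step 1: Ne = 590.5 / 16 = 36.906
Step 2: sqrt(Ne) = sqrt(36.906) = 6.075
Step 3: K1 = 50 / 6.075 = 8.2

8.2


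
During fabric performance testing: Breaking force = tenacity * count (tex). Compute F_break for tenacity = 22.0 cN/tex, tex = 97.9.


Formula: Breaking force = Tenacity * Linear density
F = 22.0 cN/tex * 97.9 tex
F = 2153.80 cN

2153.80 cN


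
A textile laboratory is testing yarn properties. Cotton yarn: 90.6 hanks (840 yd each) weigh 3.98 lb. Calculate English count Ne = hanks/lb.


Formula: Ne = hanks / mass_lb
Substituting: Ne = 90.6 / 3.98
Ne = 22.8

22.8 Ne


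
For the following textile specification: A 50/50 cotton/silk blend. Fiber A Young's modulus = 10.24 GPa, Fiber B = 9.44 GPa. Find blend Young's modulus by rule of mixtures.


Formula: Blend property = (fraction_A * property_A) + (fraction_B * property_B)
Step 1: Contribution A = 50/100 * 10.24 GPa = 5.12 GPa
Step 2: Contribution B = 50/100 * 9.44 GPa = 4.72 GPa
Step 3: Blend Young's modulus = 5.12 + 4.72 = 9.84 GPa

9.84 GPa


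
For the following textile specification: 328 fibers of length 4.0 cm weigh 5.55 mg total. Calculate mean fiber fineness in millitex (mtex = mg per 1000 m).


Formula: fineness (mtex) = mass (mg) / total length (km) = (mass_mg / total_length_m) * 1000
Step 1: Convert fiber length: 4.0 cm = 0.04 m
Step 2: Total fiber length = 328 * 0.04 = 13.12 m
Step 3: Linear density = 5.55 mg / 13.12 m = 0.4230 mg/m
Step 4: fineness = 0.4230 * 1000 = 423.0 mtex

423.0 mtex


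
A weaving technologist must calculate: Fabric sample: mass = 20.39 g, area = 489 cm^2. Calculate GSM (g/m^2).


Formula: GSM = mass_g / area_m2
Step 1: Convert area: 489 cm^2 = 489 / 10000 = 0.0489 m^2
Step 2: GSM = 20.39 g / 0.0489 m^2 = 417.0 g/m^2

417.0 g/m^2


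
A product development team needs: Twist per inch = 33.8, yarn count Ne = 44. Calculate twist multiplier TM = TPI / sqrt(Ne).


Formula: TM = TPI / sqrt(Ne)
Step 1: sqrt(Ne) = sqrt(44) = 6.6332
Step 2: TM = 33.8 / 6.6332 = 5.10

5.10 TM


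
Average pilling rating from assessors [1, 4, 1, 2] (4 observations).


Formula: Mean = sum / count
Sum = 1 + 4 + 1 + 2 = 8
Mean = 8 / 4 = 2.0

2.0


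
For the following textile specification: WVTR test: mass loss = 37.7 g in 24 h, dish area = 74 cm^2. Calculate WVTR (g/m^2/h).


Formula: WVTR = mass_loss / (area * time)
Step 1: Convert area: 74 cm^2 = 0.0074 m^2
Step 2: WVTR = 37.7 g / (0.0074 m^2 * 24 h)
Step 3: WVTR = 37.7 / 0.1776 = 212.3 g/m^2/h

212.3 g/m^2/h


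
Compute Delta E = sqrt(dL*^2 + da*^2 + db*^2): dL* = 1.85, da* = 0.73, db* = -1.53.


Formula: Delta E = sqrt(dL*^2 + da*^2 + db*^2)
Step 1: dL*^2 = 1.85^2 = 3.4225
Step 2: da*^2 = 0.73^2 = 0.5329
Step 3: db*^2 = (-1.53)^2 = 2.3409
Step 4: Sum = 3.4225 + 0.5329 + 2.3409 = 6.2963
Step 5: Delta E = sqrt(6.2963) = 2.51

2.51 Delta E


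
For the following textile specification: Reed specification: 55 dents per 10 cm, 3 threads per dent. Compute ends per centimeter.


Formula: EPC = (dents per 10 cm * ends per dent) / 10
Step 1: Total ends per 10 cm = 55 * 3 = 165
Step 2: EPC = 165 / 10 = 16.5 ends/cm

16.5 ends/cm


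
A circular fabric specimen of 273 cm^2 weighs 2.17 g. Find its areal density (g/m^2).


Formula: GSM = mass_g / area_m2
Step 1: Convert area: 273 cm^2 = 273 / 10000 = 0.0273 m^2
Step 2: GSM = 2.17 g / 0.0273 m^2 = 79.5 g/m^2

79.5 g/m^2


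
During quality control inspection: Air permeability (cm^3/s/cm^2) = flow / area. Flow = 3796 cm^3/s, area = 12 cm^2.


Formula: Air Permeability = Airflow / Test Area
AP = 3796 cm^3/s / 12 cm^2
AP = 316.3 cm^3/s/cm^2

316.3 cm^3/s/cm^2


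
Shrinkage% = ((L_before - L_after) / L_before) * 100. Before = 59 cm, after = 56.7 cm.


Formula: Shrinkage% = ((L_before - L_after) / L_before) * 100
Step 1: Shrinkage = 59 - 56.7 = 2.3 cm
Step 2: Shrinkage% = (2.3 / 59) * 100
Step 3: Shrinkage% = 0.038983 * 100 = 3.8983% ≈ 3.9%

3.9%


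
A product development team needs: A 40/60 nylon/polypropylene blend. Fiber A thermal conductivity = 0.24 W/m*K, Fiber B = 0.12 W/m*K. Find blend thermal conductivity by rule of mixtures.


Formula: Blend property = (fraction_A * property_A) + (fraction_B * property_B)
Step 1: Contribution A = 40/100 * 0.24 W/m*K = 0.096 W/m*K
Step 2: Contribution B = 60/100 * 0.12 W/m*K = 0.072 W/m*K
Step 3: Blend thermal conductivity = 0.096 + 0.072 = 0.168 W/m*K

0.168 W/m*K


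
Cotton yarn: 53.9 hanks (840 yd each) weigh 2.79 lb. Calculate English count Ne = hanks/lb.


Formula: Ne = hanks / mass_lb
Substituting: Ne = 53.9 / 2.79
Ne = 19.3

19.3 Ne


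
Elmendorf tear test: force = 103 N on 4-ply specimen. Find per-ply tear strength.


Formula: Per-ply strength = Total force / Number of plies
Per-ply = 103 N / 4
Per-ply = 25.75 N

25.75 N


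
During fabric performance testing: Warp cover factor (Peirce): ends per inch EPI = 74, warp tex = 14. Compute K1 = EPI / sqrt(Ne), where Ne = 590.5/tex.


Formula: K1 = EPI / sqrt(Ne), with Ne = 590.5 / tex_warp
Step 1: Ne = 590.5 / 14 = 42.179
Step 2: sqrt(Ne) = sqrt(42.179) = 6.4945
Step 3: K1 = 74 / 6.4945 = 11.4

11.4


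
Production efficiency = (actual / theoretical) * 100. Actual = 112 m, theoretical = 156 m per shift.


Formula: Efficiency% = (Actual output / Theoretical output) * 100
Efficiency% = (112 / 156) * 100
Efficiency% = 0.717949 * 100 = 71.7949% ≈ 71.8%

71.8%


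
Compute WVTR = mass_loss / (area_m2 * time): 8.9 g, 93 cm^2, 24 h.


Formula: WVTR = mass_loss / (area * time)
Step 1: Convert area: 93 cm^2 = 0.0093 m^2
Step 2: WVTR = 8.9 g / (0.0093 m^2 * 24 h)
Step 3: WVTR = 8.9 / 0.2232 = 39.9 g/m^2/h

39.9 g/m^2/h


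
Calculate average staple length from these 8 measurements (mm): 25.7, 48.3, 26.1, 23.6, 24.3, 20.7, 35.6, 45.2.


Formula: Mean = sum of lengths / count
Sum = 25.7 + 48.3 + 26.1 + 23.6 + 24.3 + 20.7 + 35.6 + 45.2
Sum = 249.5 mm
Mean = 249.5 / 8 = 31.19 mm

31.19 mm


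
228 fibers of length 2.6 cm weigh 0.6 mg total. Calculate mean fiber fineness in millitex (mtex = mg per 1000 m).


Formula: fineness (mtex) = mass (mg) / total length (km) = (mass_mg / total_length_m) * 1000
Step 1: Convert fiber length: 2.6 cm = 0.026 m
Step 2: Total fiber length = 228 * 0.026 = 5.928 m
Step 3: Linear density = 0.6 mg / 5.928 m = 0.1012 mg/m
Step 4: fineness = 0.1012 * 1000 = 101.2 mtex

101.2 mtex


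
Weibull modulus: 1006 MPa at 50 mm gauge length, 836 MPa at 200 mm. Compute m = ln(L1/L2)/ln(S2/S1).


Formula: m = ln(L1/L2) / ln(S2/S1)
Step 1: ln(L1/L2) = ln(50/200) = -1.38629
Step 2: S2/S1 = 836/1006 = 0.83101
Step 3: ln(S2/S1) = ln(0.83101) = -0.18511
Step 4: m = -1.38629 / -0.18511 = 7.49

7.49 (Weibull m)


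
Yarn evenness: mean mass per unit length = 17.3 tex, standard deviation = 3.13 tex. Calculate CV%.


Formula: CV% = (standard deviation / mean) * 100
Step 1: Ratio = 3.13 / 17.3 = 0.180925
Step 2: CV% = 0.180925 * 100 = 18.0925% ≈ 18.1%

18.1%


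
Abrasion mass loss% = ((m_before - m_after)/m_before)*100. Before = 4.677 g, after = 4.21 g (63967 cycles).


Formula: Mass loss% = ((m_before - m_after) / m_before) * 100
Step 1: Mass loss = 4.677 - 4.21 = 0.467 g
Step 2: Ratio = 0.467 / 4.677 = 0.0998503
Step 3: Mass loss% = 0.0998503 * 100 = 9.98503% ≈ 9.99%

9.99%


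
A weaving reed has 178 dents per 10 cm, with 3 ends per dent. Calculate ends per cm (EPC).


Formula: EPC = (dents per 10 cm * ends per dent) / 10
Step 1: Total ends per 10 cm = 178 * 3 = 534
Step 2: EPC = 534 / 10 = 53.4 ends/cm

53.4 ends/cm


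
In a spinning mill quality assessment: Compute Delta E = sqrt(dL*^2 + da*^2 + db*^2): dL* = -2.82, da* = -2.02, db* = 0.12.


Formula: Delta E = sqrt(dL*^2 + da*^2 + db*^2)
Step 1: dL*^2 = (-2.82)^2 = 7.9524
Step 2: da*^2 = (-2.02)^2 = 4.0804
Step 3: db*^2 = 0.12^2 = 0.0144
Step 4: Sum = 7.9524 + 4.0804 + 0.0144 = 12.0472
Step 5: Delta E = sqrt(12.0472) = 3.47

3.47 Delta E
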